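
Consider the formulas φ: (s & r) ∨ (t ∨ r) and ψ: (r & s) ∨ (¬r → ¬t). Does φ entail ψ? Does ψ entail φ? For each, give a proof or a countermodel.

(→) This fails. Under t = T, s = F, r = F, the left side is true but the right side is false.

(←) This fails. Under t = F, s = F, r = F, the left side is false but the right side is true.

(⇒) fails and (⇐) fails.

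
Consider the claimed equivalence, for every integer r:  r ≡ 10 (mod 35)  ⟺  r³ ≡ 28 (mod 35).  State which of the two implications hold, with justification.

Both directions fail.

(⟹) This fails: take r = 10. Then 10 ≡ 10 (mod 35), but 10³ = 1000 ≡ 20 (mod 35), not 28.

(⟸) This fails: take r = 7. Then 7³ = 343 ≡ 28 (mod 35), yet 7 ≡ 7 (mod 35), not 10.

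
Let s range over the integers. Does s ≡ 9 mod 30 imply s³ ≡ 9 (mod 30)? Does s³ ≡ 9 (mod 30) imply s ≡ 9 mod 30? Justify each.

Both directions hold.

[⇒] Suppose s ≡ 9 mod 30. Write s = 30j + 9. Then (30j + 9)³ = 27000j³ + 24300j² + 7290j + 729 = 30(900j³ + 810j² + 243j + 24) + 9, so s³ ≡ 9 (mod 30).

[⇐] Conversely, suppose s³ ≡ 9 (mod 30). The only residue r in {0, …, 29} with r³ ≡ 9 (mod 30) is r = 9, so s ≡ 9 (mod 30).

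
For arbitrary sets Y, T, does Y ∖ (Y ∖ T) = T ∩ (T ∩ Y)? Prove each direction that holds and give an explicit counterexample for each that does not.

Both inclusions hold; the sets are equal.

(⟸) Let x ∈ T ∩ (T ∩ Y). Then x ∈ Y ∩ T, from which x ∈ Y ∖ (Y ∖ T).

(⟹) Let x ∈ Y ∖ (Y ∖ T). Then x ∈ Y ∩ T, from which x ∈ T ∩ (T ∩ Y).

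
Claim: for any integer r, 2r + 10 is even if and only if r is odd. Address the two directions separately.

The forward direction fails; the converse holds.

(→) This fails: take r = 4. Then 2r + 10 = 18, which is even, yet r = 4 is even, not odd.

(←) Suppose r is odd. Since 2 is even, 2r is even for every r, so 2r + 10 has the same parity as 10, which is even. Hence 2r + 10 is even.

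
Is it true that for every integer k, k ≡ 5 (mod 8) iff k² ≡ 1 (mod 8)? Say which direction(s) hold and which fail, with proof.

(⟸) This fails: take k = 1. Then 1² = 1 ≡ 1 (mod 8), yet 1 ≡ 1 (mod 8), not 5.

(⟹) Suppose k ≡ 5 (mod 8). Write k = 8j + 5. Then (8j + 5)² = 64j² + 80j + 25 = 8(8j² + 10j + 3) + 1, so k² ≡ 1 (mod 8).

(⇒) holds; (⇐) fails.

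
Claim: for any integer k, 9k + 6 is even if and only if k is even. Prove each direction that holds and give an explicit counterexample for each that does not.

[⇒] Suppose 9k + 6 is even. Since 9 is odd, 9k and k have the same parity, so 9k + 6 ≡ k + 6 (mod 2). As 6 is even, 9k + 6 is even exactly when k is even. Thus k is even.

[⇐] Conversely, suppose k is even; write k = 2j. Then 9k + 6 = 9·(2j) + 6 = 2·9j + 6, which is even.

Equivalent; both directions hold.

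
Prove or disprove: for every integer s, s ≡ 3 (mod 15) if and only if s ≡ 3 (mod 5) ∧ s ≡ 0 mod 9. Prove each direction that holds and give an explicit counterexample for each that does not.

(→) This fails: s = 33 gives 33 ≡ 3 (mod 15) but 33 ≡ 6 (mod 9), so the conjunction on the right does not hold.

(←) Conversely, if s ≡ 3 (mod 5) and s ≡ 0 (mod 9), then by the Chinese remainder theorem s ≡ 18 (mod 45). Since 18 ≡ 3 (mod 15) and 15 ∣ 45, we get s ≡ 3 (mod 15).

Only the reverse direction holds.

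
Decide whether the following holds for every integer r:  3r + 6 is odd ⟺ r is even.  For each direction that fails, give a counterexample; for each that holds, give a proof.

(⇒) fails and (⇐) fails.

(→) This fails: r = 3 gives 3r + 6 = 15, which is odd, but 3 is odd, not even.

(←) This also fails: r = 2 is even, but 3r + 6 = 12 is even, not odd.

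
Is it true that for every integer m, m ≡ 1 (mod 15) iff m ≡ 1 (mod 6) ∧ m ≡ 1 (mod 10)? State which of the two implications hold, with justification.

Forward direction. This fails: m = 16 gives 16 ≡ 1 (mod 15) but 16 ≡ 4 (mod 6), so the conjunction on the right does not hold.

Converse. If m ≡ 1 (mod 6) and m ≡ 1 (mod 10), then by the Chinese remainder theorem m ≡ 1 (mod 30). Since 1 ≡ 1 (mod 15) and 15 ∣ 30, we get m ≡ 1 (mod 15).

Not equivalent: only (⇐) holds.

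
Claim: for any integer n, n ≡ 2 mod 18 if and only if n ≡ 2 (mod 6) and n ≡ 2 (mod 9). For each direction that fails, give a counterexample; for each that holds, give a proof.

Converse. If n ≡ 2 (mod 6) and n ≡ 2 (mod 9), then by the Chinese remainder theorem n ≡ 2 (mod 18). This is exactly n ≡ 2 (mod 18).

Forward direction. Suppose n ≡ 2 (mod 18); write n = 18j + 2. Since 6 ∣ 18, reducing mod 6 gives n ≡ 2 (mod 6); since 9 ∣ 18, reducing mod 9 gives n ≡ 2 (mod 9).

Both directions hold; the statement is true.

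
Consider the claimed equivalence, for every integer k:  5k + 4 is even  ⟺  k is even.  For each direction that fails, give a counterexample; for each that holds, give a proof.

[⇐] Suppose k is even; write k = 2j. Then 5k + 4 = 5·(2j) + 4 = 2·5j + 4, which is even.

[⇒] Suppose 5k + 4 is even. Since 5 is odd, 5k and k have the same parity, so 5k + 4 ≡ k + 4 (mod 2). As 4 is even, 5k + 4 is even exactly when k is even. Thus k is even.

Equivalent; both directions hold.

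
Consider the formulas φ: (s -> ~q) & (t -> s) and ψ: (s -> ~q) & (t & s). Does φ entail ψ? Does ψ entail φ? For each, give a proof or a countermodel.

(⟹) This fails. Under s = F, q = F, t = F, the left side is true but the right side is false.

(⟸) Assume the antecedent. If s is true, the antecedent forces (s = T, q = F, t = T), and (s -> ~q) & (t -> s) holds there. If s is false, the antecedent cannot hold. Either way (s -> ~q) & (t -> s) holds.

Only the converse holds.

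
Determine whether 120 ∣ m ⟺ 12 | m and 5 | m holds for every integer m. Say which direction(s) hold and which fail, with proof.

(⇒) If 120 ∣ m, write m = 120q. Since 120 = 10·12, m = 12·(10q), so 12 ∣ m; and since 120 = 24·5, m = 5·(24q), so 5 ∣ m.

(⇐) This fails: take m = 60. Both 12 ∣ 60 and 5 ∣ 60, yet 60 is not a multiple of 120 (since 60 = 0·120 + 60), so 120 ∤ 60.

The forward direction holds; the converse fails.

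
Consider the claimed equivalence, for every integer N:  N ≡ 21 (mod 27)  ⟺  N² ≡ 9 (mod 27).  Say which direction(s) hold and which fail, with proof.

(⇒) Suppose N ≡ 21 (mod 27). Write N = 27j + 21. Then (27j + 21)² = 729j² + 1134j + 441 = 27(27j² + 42j + 16) + 9, so N² ≡ 9 (mod 27).

(⇐) This fails: take N = 3. Then 3² = 9 ≡ 9 (mod 27), yet 3 ≡ 3 (mod 27), not 21.

Not equivalent: only (⇒) holds.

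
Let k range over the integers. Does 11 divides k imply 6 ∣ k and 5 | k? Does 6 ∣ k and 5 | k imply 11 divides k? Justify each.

Neither implication holds.

(→) This fails: take k = 11. Certainly 11 ∣ 11, but 6 ∤ 11.

(←) This fails: take k = 30. Both 6 ∣ 30 and 5 ∣ 30, yet 30 is not a multiple of 11 (since 30 = 2·11 + 8), so 11 ∤ 30.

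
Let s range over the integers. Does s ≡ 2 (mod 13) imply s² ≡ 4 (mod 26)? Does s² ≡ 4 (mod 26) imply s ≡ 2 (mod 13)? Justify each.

Both directions fail.

(⟹) This fails: take s = 15. Then 15 ≡ 2 (mod 13), but 15² = 225 ≡ 17 (mod 26), not 4.

(⟸) This fails: take s = 24. Then 24² = 576 ≡ 4 (mod 26), yet 24 ≡ 11 (mod 13), not 2.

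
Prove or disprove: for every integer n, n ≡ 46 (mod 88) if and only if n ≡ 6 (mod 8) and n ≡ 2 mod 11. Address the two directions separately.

(⟹) Suppose n ≡ 46 (mod 88); write n = 88j + 46. Since 8 ∣ 88, reducing mod 8 gives n ≡ 46 ≡ 6 (mod 8); since 11 ∣ 88, reducing mod 11 gives n ≡ 46 ≡ 2 (mod 11).

(⟸) Conversely, if n ≡ 6 (mod 8) and n ≡ 2 (mod 11), then by the Chinese remainder theorem n ≡ 46 (mod 88). This is exactly n ≡ 46 (mod 88).

Both implications hold.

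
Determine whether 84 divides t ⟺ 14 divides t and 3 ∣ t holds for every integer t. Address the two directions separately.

The forward direction holds; the converse fails.

(←) This fails: take t = 42. Both 14 ∣ 42 and 3 ∣ 42, yet 42 is not a multiple of 84 (since 42 = 0·84 + 42), so 84 ∤ 42.

(→) If 84 ∣ t, write t = 84q. Since 84 = 6·14, t = 14·(6q), so 14 ∣ t; and since 84 = 28·3, t = 3·(28q), so 3 ∣ t.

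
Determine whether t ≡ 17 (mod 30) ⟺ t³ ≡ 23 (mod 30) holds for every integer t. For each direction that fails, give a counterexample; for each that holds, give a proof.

Both directions hold.

(→) Suppose t ≡ 17 (mod 30). Write t = 30j + 17. Then (30j + 17)³ = 27000j³ + 45900j² + 26010j + 4913 = 30(900j³ + 1530j² + 867j + 163) + 23, so t³ ≡ 23 (mod 30).

(←) Conversely, suppose t³ ≡ 23 (mod 30). The only residue r in {0, …, 29} with r³ ≡ 23 (mod 30) is r = 17, so t ≡ 17 (mod 30).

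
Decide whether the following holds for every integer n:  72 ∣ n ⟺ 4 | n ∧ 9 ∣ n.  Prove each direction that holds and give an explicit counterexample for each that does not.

Not equivalent: only (⇒) holds.

Forward direction. If 72 ∣ n, write n = 72q. Since 72 = 18·4, n = 4·(18q), so 4 ∣ n; and since 72 = 8·9, n = 9·(8q), so 9 ∣ n.

Converse. This fails: take n = 36. Both 4 ∣ 36 and 9 ∣ 36, yet 36 is not a multiple of 72 (since 36 = 0·72 + 36), so 72 ∤ 36.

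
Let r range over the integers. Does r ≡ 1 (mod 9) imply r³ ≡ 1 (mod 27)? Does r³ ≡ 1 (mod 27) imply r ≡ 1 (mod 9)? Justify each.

(⇒) Suppose r ≡ 1 (mod 9). Working modulo 27, r ∈ {1, 10, 19}; for each such r, r³ ≡ 1 (mod 27).

(⇐) Conversely, the residues r modulo 27 with r³ ≡ 1 (mod 27) are exactly {1, 10, 19}, and each is ≡ 1 (mod 9).

The biconditional holds.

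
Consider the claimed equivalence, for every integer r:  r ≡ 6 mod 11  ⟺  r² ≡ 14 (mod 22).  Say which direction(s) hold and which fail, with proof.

Forward direction. This fails: take r = 17. Then 17 ≡ 6 (mod 11), but 17² = 289 ≡ 3 (mod 22), not 14.

Converse. This fails: take r = 16. Then 16² = 256 ≡ 14 (mod 22), yet 16 ≡ 5 (mod 11), not 6.

Neither direction holds.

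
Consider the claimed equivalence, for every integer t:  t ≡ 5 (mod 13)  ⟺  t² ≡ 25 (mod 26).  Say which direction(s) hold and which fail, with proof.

Both directions fail.

(⟹) This fails: take t = 18. Then 18 ≡ 5 (mod 13), but 18² = 324 ≡ 12 (mod 26), not 25.

(⟸) This fails: take t = 21. Then 21² = 441 ≡ 25 (mod 26), yet 21 ≡ 8 (mod 13), not 5.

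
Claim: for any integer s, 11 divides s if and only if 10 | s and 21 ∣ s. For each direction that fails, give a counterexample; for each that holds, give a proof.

Both directions fail.

(⟹) This fails: take s = 11. Certainly 11 ∣ 11, but 10 ∤ 11.

(⟸) This fails: take s = 210. Both 10 ∣ 210 and 21 ∣ 210, yet 210 is not a multiple of 11 (since 210 = 19·11 + 1), so 11 ∤ 210.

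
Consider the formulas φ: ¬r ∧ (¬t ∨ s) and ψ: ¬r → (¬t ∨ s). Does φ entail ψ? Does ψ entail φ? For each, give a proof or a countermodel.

(←) This fails. Under t = F, r = T, s = F, the left side is false but the right side is true.

(→) Assume the antecedent. If t is true, the antecedent forces (t = T, r = F, s = T), and ¬r → (¬t ∨ s) holds there. If t is false, ¬r → (¬t ∨ s) reduces to true regardless of the other variables. Either way ¬r → (¬t ∨ s) holds.

Not equivalent: only (⇒) holds.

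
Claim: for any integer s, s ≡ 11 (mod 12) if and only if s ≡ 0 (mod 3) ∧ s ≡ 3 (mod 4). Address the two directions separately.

(⇒) This fails: s = 11 gives 11 ≡ 11 (mod 12) but 11 ≡ 2 (mod 3), so the conjunction on the right does not hold.

(⇐) This fails: s = 3 satisfies both congruences on the right (3 ≡ 0 mod 3 and 3 ≡ 3 mod 4) yet 3 ≡ 3 (mod 12), not 11.

Neither implication holds.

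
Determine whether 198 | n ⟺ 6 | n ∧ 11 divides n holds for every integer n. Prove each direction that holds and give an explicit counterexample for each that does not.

Not equivalent: only (⇒) holds.

Converse. This fails: take n = 66. Both 6 ∣ 66 and 11 ∣ 66, yet 66 is not a multiple of 198 (since 66 = 0·198 + 66), so 198 ∤ 66.

Forward direction. If 198 ∣ n, write n = 198q. Since 198 = 33·6, n = 6·(33q), so 6 ∣ n; and since 198 = 18·11, n = 11·(18q), so 11 ∣ n.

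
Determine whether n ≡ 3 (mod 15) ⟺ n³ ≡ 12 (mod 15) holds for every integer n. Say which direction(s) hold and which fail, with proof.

(⟹) Suppose n ≡ 3 (mod 15). Write n = 15j + 3. Then (15j + 3)³ = 3375j³ + 2025j² + 405j + 27 = 15(225j³ + 135j² + 27j + 1) + 12, so n³ ≡ 12 (mod 15).

(⟸) Conversely, suppose n³ ≡ 12 (mod 15). The only residue r in {0, …, 14} with r³ ≡ 12 (mod 15) is r = 3, so n ≡ 3 (mod 15).

Equivalent; both directions hold.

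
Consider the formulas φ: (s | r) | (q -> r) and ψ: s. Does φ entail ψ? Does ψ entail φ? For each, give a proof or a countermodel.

Only the converse holds.

(⇒) This fails. Under r = F, s = F, q = F, the left side is true but the right side is false.

(⇐) Assume the antecedent. If r is true, (s | r) | (q -> r) reduces to true regardless of the other variables. If r is false, the antecedent forces (r = F, s = T, q = F) or (r = F, s = T, q = T), and (s | r) | (q -> r) holds there. Either way (s | r) | (q -> r) holds.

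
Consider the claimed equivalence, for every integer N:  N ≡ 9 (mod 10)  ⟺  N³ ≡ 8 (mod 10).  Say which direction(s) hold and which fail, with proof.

Neither direction holds.

(⟹) This fails: take N = 9. Then 9 ≡ 9 (mod 10), but 9³ = 729 ≡ 9 (mod 10), not 8.

(⟸) This fails: take N = 2. Then 2³ = 8 ≡ 8 (mod 10), yet 2 ≡ 2 (mod 10), not 9.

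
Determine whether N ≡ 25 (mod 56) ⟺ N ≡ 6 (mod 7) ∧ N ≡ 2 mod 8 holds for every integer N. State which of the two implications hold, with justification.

(→) This fails: N = 25 gives 25 ≡ 25 (mod 56) but 25 ≡ 4 (mod 7), so the conjunction on the right does not hold.

(←) This fails: N = 34 satisfies both congruences on the right (34 ≡ 6 mod 7 and 34 ≡ 2 mod 8) yet 34 ≡ 34 (mod 56), not 25.

Neither direction holds.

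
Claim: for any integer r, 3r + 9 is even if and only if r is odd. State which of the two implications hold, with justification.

Equivalent; both directions hold.

Converse. Suppose r is odd; write r = 2j + 1. Then 3r + 9 = 3·(2j + 1) + 9 = 2·3j + 12, which is even.

Forward direction. Suppose 3r + 9 is even. Since 3 is odd, 3r and r have the same parity, so 3r + 9 ≡ r + 9 (mod 2). As 9 is odd, 3r + 9 is even exactly when r is odd. Thus r is odd.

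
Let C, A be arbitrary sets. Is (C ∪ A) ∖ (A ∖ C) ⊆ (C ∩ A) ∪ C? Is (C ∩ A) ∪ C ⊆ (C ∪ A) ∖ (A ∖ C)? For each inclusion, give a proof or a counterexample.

Both inclusions hold; the sets are equal.

(⊆) Let x ∈ (C ∪ A) ∖ (A ∖ C). Then either x ∈ C and x ∉ A; or x ∈ C ∩ A. In each case x ∈ (C ∩ A) ∪ C, so (C ∪ A) ∖ (A ∖ C) ⊆ (C ∩ A) ∪ C.

(⊇) Let x ∈ (C ∩ A) ∪ C. Then either x ∈ C and x ∉ A; or x ∈ C ∩ A. In each case x ∈ (C ∪ A) ∖ (A ∖ C), so (C ∩ A) ∪ C ⊆ (C ∪ A) ∖ (A ∖ C).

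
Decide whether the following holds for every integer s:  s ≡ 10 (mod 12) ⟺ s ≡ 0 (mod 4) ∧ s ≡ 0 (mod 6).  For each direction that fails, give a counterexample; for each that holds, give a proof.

Neither implication holds.

[⇒] This fails: s = 10 gives 10 ≡ 10 (mod 12) but 10 ≡ 2 (mod 4), so the conjunction on the right does not hold.

[⇐] This fails: s = 0 satisfies both congruences on the right (0 ≡ 0 mod 4 and 0 ≡ 0 mod 6) yet 0 ≡ 0 (mod 12), not 10.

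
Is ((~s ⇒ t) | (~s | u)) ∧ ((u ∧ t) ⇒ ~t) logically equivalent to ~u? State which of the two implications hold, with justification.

(⇒) fails; (⇐) holds.

[⇒] This fails. Under t = F, u = T, s = F, the left side is true but the right side is false.

[⇐] Assume the antecedent. If t is true, the antecedent forces (t = T, u = F, s = F) or (t = T, u = F, s = T), and the consequent holds there. If t is false, the consequent reduces to true regardless of the other variables. Either way the consequent holds.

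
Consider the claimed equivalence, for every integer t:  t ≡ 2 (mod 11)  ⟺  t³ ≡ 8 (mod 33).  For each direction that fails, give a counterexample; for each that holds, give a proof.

Only the converse holds.

(⟹) This fails: take t = 13. Then 13 ≡ 2 (mod 11), but 13³ = 2197 ≡ 19 (mod 33), not 8.

(⟸) Conversely, the residues r modulo 33 with r³ ≡ 8 (mod 33) are exactly {2}, and each is ≡ 2 (mod 11).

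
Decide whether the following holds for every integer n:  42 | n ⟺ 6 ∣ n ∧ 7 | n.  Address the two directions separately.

(⇒) If 42 ∣ n, write n = 42q. Since 42 = 7·6, n = 6·(7q), so 6 ∣ n; and since 42 = 6·7, n = 7·(6q), so 7 ∣ n.

(⇐) Suppose 6 ∣ n and 7 ∣ n. Any common multiple of 6 and 7 is a multiple of their lcm; here gcd(6, 7) = 1, so lcm(6, 7) = 6·7 = 42, so 42 ∣ n.

Both directions hold; the statement is true.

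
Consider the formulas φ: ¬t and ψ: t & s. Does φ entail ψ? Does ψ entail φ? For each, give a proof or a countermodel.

Forward direction. This fails. Under s = F, t = F, the left side is true but the right side is false.

Converse. This fails. Under s = T, t = T, the left side is false but the right side is true.

Neither direction holds.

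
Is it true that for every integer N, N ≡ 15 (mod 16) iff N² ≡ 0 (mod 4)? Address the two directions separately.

Neither direction holds.

(⇒) This fails: take N = 15. Then 15 ≡ 15 (mod 16), but 15² = 225 ≡ 1 (mod 4), not 0.

(⇐) This fails: take N = 0. Then 0² = 0 ≡ 0 (mod 4), yet 0 ≡ 0 (mod 16), not 15.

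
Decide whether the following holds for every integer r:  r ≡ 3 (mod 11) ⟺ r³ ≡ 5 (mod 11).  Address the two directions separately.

Both directions hold.

(⇒) Suppose r ≡ 3 (mod 11). Write r = 11j + 3. Then (11j + 3)³ = 1331j³ + 1089j² + 297j + 27 = 11(121j³ + 99j² + 27j + 2) + 5, so r³ ≡ 5 (mod 11).

(⇐) For the converse, argue contrapositively. If r ≢ 3 (mod 11), then r is congruent to one of 0, 1, 2, 4, 5, 6, 7, 8, 9, 10 modulo 11, and these give r³ ≡ 0, 1, 8, 9, 4, 7, 2, 6, 3, 10 respectively — never 5.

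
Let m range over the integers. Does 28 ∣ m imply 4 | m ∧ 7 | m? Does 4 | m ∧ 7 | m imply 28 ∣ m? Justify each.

[⇒] If 28 ∣ m, write m = 28q. Since 28 = 7·4, m = 4·(7q), so 4 ∣ m; and since 28 = 4·7, m = 7·(4q), so 7 ∣ m.

[⇐] Suppose 4 ∣ m and 7 ∣ m. Any common multiple of 4 and 7 is a multiple of their lcm; here gcd(4, 7) = 1, so lcm(4, 7) = 4·7 = 28, so 28 ∣ m.

Equivalent; both directions hold.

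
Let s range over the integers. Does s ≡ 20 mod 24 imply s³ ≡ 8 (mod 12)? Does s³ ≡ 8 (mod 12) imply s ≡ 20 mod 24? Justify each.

(⇒) Suppose s ≡ 20 (mod 24). Then s³ ≡ 20³ = 8000 (mod 24), and since 12 ∣ 24, also s³ ≡ 8 (mod 12).

(⇐) This fails: take s = 2. Then 2³ = 8 ≡ 8 (mod 12), yet 2 ≡ 2 (mod 24), not 20.

Not equivalent: only (⇒) holds.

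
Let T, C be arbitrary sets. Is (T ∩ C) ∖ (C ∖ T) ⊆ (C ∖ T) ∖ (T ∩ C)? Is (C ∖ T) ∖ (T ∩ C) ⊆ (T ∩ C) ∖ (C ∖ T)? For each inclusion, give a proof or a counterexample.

Both inclusions fail.

(⟹) This inclusion fails. Take T = {1}, C = {1}; then 1 ∈ (T ∩ C) ∖ (C ∖ T) but 1 ∉ (C ∖ T) ∖ (T ∩ C).

(⟸) This inclusion fails. Take T = ∅, C = {1}; then 1 ∈ (C ∖ T) ∖ (T ∩ C) but 1 ∉ (T ∩ C) ∖ (C ∖ T).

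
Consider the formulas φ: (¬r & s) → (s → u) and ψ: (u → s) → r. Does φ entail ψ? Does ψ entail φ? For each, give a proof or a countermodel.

(⟹) This fails. Under s = F, r = F, u = F, the left side is true but the right side is false.

(⟸) Assume the antecedent. If s is true, the antecedent forces (s = T, r = T, u = F) or (s = T, r = T, u = T), and (¬r & s) → (s → u) holds there. If s is false, (¬r & s) → (s → u) reduces to true regardless of the other variables. Either way (¬r & s) → (s → u) holds.

The forward direction fails; the converse holds.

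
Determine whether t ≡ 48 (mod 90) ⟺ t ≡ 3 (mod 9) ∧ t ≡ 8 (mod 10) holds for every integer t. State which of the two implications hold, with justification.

(⟹) Suppose t ≡ 48 (mod 90); write t = 90j + 48. Since 9 ∣ 90, reducing mod 9 gives t ≡ 48 ≡ 3 (mod 9); since 10 ∣ 90, reducing mod 10 gives t ≡ 48 ≡ 8 (mod 10).

(⟸) Conversely, if t ≡ 3 (mod 9) and t ≡ 8 (mod 10), then by the Chinese remainder theorem t ≡ 48 (mod 90). This is exactly t ≡ 48 (mod 90).

Equivalent; both directions hold.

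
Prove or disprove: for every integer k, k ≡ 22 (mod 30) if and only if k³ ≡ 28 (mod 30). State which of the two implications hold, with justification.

Both directions hold.

(⇒) Suppose k ≡ 22 (mod 30). Write k = 30j + 22. Then (30j + 22)³ = 27000j³ + 59400j² + 43560j + 10648 = 30(900j³ + 1980j² + 1452j + 354) + 28, so k³ ≡ 28 (mod 30).

(⇐) Conversely, suppose k³ ≡ 28 (mod 30). The only residue r in {0, …, 29} with r³ ≡ 28 (mod 30) is r = 22, so k ≡ 22 (mod 30).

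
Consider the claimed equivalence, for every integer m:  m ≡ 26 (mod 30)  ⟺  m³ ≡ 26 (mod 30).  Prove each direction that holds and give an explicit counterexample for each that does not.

The biconditional holds.

(⟸) Suppose m³ ≡ 26 (mod 30). The only residue r in {0, …, 29} with r³ ≡ 26 (mod 30) is r = 26, so m ≡ 26 (mod 30).

(⟹) Suppose m ≡ 26 (mod 30). Write m = 30j + 26. Then (30j + 26)³ = 27000j³ + 70200j² + 60840j + 17576 = 30(900j³ + 2340j² + 2028j + 585) + 26, so m³ ≡ 26 (mod 30).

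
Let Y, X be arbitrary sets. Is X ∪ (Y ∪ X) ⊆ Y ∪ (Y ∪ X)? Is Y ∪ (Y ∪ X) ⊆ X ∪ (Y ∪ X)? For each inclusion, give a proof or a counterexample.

Both inclusions hold; the sets are equal.

(⊆) Let x ∈ X ∪ (Y ∪ X). Then either x ∈ Y and x ∉ X; or x ∈ X and x ∉ Y; or x ∈ Y ∩ X. In each case x ∈ Y ∪ (Y ∪ X), so X ∪ (Y ∪ X) ⊆ Y ∪ (Y ∪ X).

(⊇) Let x ∈ Y ∪ (Y ∪ X). Then either x ∈ Y and x ∉ X; or x ∈ X and x ∉ Y; or x ∈ Y ∩ X. In each case x ∈ X ∪ (Y ∪ X), so Y ∪ (Y ∪ X) ⊆ X ∪ (Y ∪ X).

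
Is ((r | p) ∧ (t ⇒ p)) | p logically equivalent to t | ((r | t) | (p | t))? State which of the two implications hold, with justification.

Only the forward direction holds.

(⟹) Assume the antecedent. If r is true, t | ((r | t) | (p | t)) reduces to true regardless of the other variables. If r is false, the antecedent forces (r = F, t = F, p = T) or (r = F, t = T, p = T), and t | ((r | t) | (p | t)) holds there. Either way t | ((r | t) | (p | t)) holds.

(⟸) This fails. Under r = F, t = T, p = F, the left side is false but the right side is true.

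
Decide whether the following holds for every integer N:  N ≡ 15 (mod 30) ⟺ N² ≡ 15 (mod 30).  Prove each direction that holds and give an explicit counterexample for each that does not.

[⇒] Suppose N ≡ 15 (mod 30). Write N = 30j + 15. Then (30j + 15)² = 900j² + 900j + 225 = 30(30j² + 30j + 7) + 15, so N² ≡ 15 (mod 30).

[⇐] Conversely, suppose N² ≡ 15 (mod 30). The only residue r in {0, …, 29} with r² ≡ 15 (mod 30) is r = 15, so N ≡ 15 (mod 30).

The biconditional holds.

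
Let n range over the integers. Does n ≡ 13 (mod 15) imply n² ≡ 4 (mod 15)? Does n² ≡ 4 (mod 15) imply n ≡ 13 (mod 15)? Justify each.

The forward direction holds; the converse fails.

(⇒) Suppose n ≡ 13 (mod 15). Write n = 15j + 13. Then (15j + 13)² = 225j² + 390j + 169 = 15(15j² + 26j + 11) + 4, so n² ≡ 4 (mod 15).

(⇐) This fails: take n = 2. Then 2² = 4 ≡ 4 (mod 15), yet 2 ≡ 2 (mod 15), not 13.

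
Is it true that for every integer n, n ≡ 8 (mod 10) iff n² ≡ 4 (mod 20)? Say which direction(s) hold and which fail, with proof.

(⇒) Suppose n ≡ 8 (mod 10). Working modulo 20, n ∈ {8, 18}; for each such r, r² ≡ 4 (mod 20).

(⇐) This fails: take n = 2. Then 2² = 4 ≡ 4 (mod 20), yet 2 ≡ 2 (mod 10), not 8.

Only the forward direction holds.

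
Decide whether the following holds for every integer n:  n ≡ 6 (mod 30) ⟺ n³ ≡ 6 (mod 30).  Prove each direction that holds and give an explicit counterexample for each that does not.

Forward direction. Suppose n ≡ 6 (mod 30). Write n = 30j + 6. Then (30j + 6)³ = 27000j³ + 16200j² + 3240j + 216 = 30(900j³ + 540j² + 108j + 7) + 6, so n³ ≡ 6 (mod 30).

Converse. Suppose n³ ≡ 6 (mod 30). The only residue r in {0, …, 29} with r³ ≡ 6 (mod 30) is r = 6, so n ≡ 6 (mod 30).

Both implications hold.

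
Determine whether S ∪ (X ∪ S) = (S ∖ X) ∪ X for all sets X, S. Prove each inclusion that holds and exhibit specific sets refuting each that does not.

Both inclusions hold; the sets are equal.

Reverse inclusion. Let x ∈ (S ∖ X) ∪ X. Then either x ∈ X and x ∉ S; or x ∈ S and x ∉ X; or x ∈ X ∩ S. In each case x ∈ S ∪ (X ∪ S), so (S ∖ X) ∪ X ⊆ S ∪ (X ∪ S).

Forward inclusion. Let x ∈ S ∪ (X ∪ S). Then either x ∈ X and x ∉ S; or x ∈ S and x ∉ X; or x ∈ X ∩ S. In each case x ∈ (S ∖ X) ∪ X, so S ∪ (X ∪ S) ⊆ (S ∖ X) ∪ X.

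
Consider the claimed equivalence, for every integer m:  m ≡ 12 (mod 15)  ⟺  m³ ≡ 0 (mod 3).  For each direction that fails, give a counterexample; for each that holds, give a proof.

Only the forward direction holds.

Forward direction. Suppose m ≡ 12 (mod 15). Then m³ ≡ 12³ = 1728 (mod 15), and since 3 ∣ 15, also m³ ≡ 0 (mod 3).

Converse. This fails: take m = 0. Then 0³ = 0 ≡ 0 (mod 3), yet 0 ≡ 0 (mod 15), not 12.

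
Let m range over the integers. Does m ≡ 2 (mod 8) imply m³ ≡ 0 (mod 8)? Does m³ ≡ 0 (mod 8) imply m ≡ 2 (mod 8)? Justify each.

(⇒) holds; (⇐) fails.

(⇒) Suppose m ≡ 2 (mod 8). Write m = 8j + 2. Then (8j + 2)³ = 512j³ + 384j² + 96j + 8 = 8(64j³ + 48j² + 12j + 1) + 0, so m³ ≡ 0 (mod 8).

(⇐) This fails: take m = 0. Then 0³ = 0 ≡ 0 (mod 8), yet 0 ≡ 0 (mod 8), not 2.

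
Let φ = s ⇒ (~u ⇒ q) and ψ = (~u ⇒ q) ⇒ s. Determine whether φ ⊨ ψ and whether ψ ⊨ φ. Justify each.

(→) This fails. Under q = T, s = F, u = F, the left side is true but the right side is false.

(←) This fails. Under q = F, s = T, u = F, the left side is false but the right side is true.

Neither direction holds.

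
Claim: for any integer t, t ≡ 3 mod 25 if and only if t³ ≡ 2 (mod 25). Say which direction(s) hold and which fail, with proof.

(⇒) Suppose t ≡ 3 mod 25. Write t = 25j + 3. Then (25j + 3)³ = 15625j³ + 5625j² + 675j + 27 = 25(625j³ + 225j² + 27j + 1) + 2, so t³ ≡ 2 (mod 25).

(⇐) Conversely, suppose t³ ≡ 2 (mod 25). The only residue r in {0, …, 24} with r³ ≡ 2 (mod 25) is r = 3, so t ≡ 3 (mod 25).

The biconditional holds.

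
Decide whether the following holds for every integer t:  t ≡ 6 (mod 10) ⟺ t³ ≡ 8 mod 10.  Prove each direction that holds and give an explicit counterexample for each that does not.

(⇒) This fails: take t = 6. Then 6 ≡ 6 (mod 10), but 6³ = 216 ≡ 6 (mod 10), not 8.

(⇐) This fails: take t = 2. Then 2³ = 8 ≡ 8 (mod 10), yet 2 ≡ 2 (mod 10), not 6.

(⇒) fails and (⇐) fails.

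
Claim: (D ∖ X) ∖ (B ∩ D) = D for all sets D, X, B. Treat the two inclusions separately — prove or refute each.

(⊆) holds; (⊇) fails.

Reverse inclusion. This inclusion fails. Take D = {1}, X = {1}, B = ∅; then 1 ∈ D but 1 ∉ (D ∖ X) ∖ (B ∩ D).

Forward inclusion. Let x ∈ (D ∖ X) ∖ (B ∩ D). Then x ∈ D and x ∉ X, B, from which x ∈ D.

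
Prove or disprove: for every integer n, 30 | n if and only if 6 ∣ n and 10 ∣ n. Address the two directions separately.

(→) If 30 ∣ n, write n = 30q. Since 30 = 5·6, n = 6·(5q), so 6 ∣ n; and since 30 = 3·10, n = 10·(3q), so 10 ∣ n.

(←) Suppose 6 ∣ n and 10 ∣ n. Any common multiple of 6 and 10 is a multiple of their lcm; here lcm(6, 10) = 6·10/gcd(6, 10) = 60/2 = 30, so 30 ∣ n.

Both directions hold.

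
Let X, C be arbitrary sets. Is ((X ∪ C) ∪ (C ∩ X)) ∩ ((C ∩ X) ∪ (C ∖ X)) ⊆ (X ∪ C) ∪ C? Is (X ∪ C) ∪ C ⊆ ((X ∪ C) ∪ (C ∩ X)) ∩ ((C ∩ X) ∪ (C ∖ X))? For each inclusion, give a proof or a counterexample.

(⟸) This inclusion fails. Take X = {1}, C = ∅; then 1 ∈ (X ∪ C) ∪ C but 1 ∉ ((X ∪ C) ∪ (C ∩ X)) ∩ ((C ∩ X) ∪ (C ∖ X)).

(⟹) Let x ∈ ((X ∪ C) ∪ (C ∩ X)) ∩ ((C ∩ X) ∪ (C ∖ X)). Then either x ∈ C and x ∉ X; or x ∈ X ∩ C. In each case x ∈ (X ∪ C) ∪ C, so ((X ∪ C) ∪ (C ∩ X)) ∩ ((C ∩ X) ∪ (C ∖ X)) ⊆ (X ∪ C) ∪ C.

Only the forward inclusion holds.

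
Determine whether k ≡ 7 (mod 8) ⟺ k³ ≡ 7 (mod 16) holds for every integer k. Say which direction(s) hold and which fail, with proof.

(⇒) This fails: take k = 15. Then 15 ≡ 7 (mod 8), but 15³ = 3375 ≡ 15 (mod 16), not 7.

(⇐) Conversely, the residues r modulo 16 with r³ ≡ 7 (mod 16) are exactly {7}, and each is ≡ 7 (mod 8).

(⇒) fails; (⇐) holds.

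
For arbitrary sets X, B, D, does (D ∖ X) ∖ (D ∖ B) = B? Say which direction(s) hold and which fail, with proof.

(⟹) Let x ∈ (D ∖ X) ∖ (D ∖ B). Then x ∈ B ∩ D and x ∉ X, from which x ∈ B.

(⟸) This inclusion fails. Take X = ∅, B = {1}, D = ∅; then 1 ∈ B but 1 ∉ (D ∖ X) ∖ (D ∖ B).

The sets are not equal: only the forward inclusion holds.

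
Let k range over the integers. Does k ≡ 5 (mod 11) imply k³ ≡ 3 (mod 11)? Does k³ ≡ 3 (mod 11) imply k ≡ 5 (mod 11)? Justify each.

(⇒) fails and (⇐) fails.

[⇒] This fails: take k = 5. Then 5 ≡ 5 (mod 11), but 5³ = 125 ≡ 4 (mod 11), not 3.

[⇐] This fails: take k = 9. Then 9³ = 729 ≡ 3 (mod 11), yet 9 ≡ 9 (mod 11), not 5.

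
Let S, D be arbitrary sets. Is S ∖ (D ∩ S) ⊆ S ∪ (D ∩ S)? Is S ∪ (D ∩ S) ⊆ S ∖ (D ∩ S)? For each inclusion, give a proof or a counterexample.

Only the forward inclusion holds.

(⊆) Let x ∈ S ∖ (D ∩ S). Then x ∈ S and x ∉ D, from which x ∈ S ∪ (D ∩ S).

(⊇) This inclusion fails. Take S = {1}, D = {1}; then 1 ∈ S ∪ (D ∩ S) but 1 ∉ S ∖ (D ∩ S).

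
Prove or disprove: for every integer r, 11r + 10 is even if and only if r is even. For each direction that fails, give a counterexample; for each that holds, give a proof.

Equivalent; both directions hold.

Forward direction. Suppose 11r + 10 is even. Since 11 is odd, 11r and r have the same parity, so 11r + 10 ≡ r + 10 (mod 2). As 10 is even, 11r + 10 is even exactly when r is even. Thus r is even.

Converse. Suppose r is even; write r = 2j. Then 11r + 10 = 11·(2j) + 10 = 2·11j + 10, which is even.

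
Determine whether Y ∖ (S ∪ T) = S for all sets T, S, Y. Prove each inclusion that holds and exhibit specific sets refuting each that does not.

Forward inclusion. This inclusion fails. Take T = ∅, S = ∅, Y = {1}; then 1 ∈ Y ∖ (S ∪ T) but 1 ∉ S.

Reverse inclusion. This inclusion fails. Take T = ∅, S = {1}, Y = ∅; then 1 ∈ S but 1 ∉ Y ∖ (S ∪ T).

(⊆) fails and (⊇) fails.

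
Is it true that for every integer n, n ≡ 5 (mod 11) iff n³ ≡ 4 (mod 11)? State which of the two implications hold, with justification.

Both directions hold.

Forward direction. Suppose n ≡ 5 (mod 11). Write n = 11j + 5. Then (11j + 5)³ = 1331j³ + 1815j² + 825j + 125 = 11(121j³ + 165j² + 75j + 11) + 4, so n³ ≡ 4 (mod 11).

Converse. Suppose n³ ≡ 4 (mod 11). The only residue r in {0, …, 10} with r³ ≡ 4 (mod 11) is r = 5, so n ≡ 5 (mod 11).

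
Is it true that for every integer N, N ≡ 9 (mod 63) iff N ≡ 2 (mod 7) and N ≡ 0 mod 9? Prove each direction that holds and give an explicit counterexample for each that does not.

(⇒) Suppose N ≡ 9 (mod 63); write N = 63j + 9. Since 7 ∣ 63, reducing mod 7 gives N ≡ 9 ≡ 2 (mod 7); since 9 ∣ 63, reducing mod 9 gives N ≡ 9 ≡ 0 (mod 9).

(⇐) Conversely, if N ≡ 2 (mod 7) and N ≡ 0 (mod 9), then by the Chinese remainder theorem N ≡ 9 (mod 63). This is exactly N ≡ 9 (mod 63).

Both directions hold.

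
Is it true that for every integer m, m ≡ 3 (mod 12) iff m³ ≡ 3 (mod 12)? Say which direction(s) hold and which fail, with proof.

Both implications hold.

[⇒] Suppose m ≡ 3 (mod 12). Write m = 12j + 3. Then (12j + 3)³ = 1728j³ + 1296j² + 324j + 27 = 12(144j³ + 108j² + 27j + 2) + 3, so m³ ≡ 3 (mod 12).

[⇐] Conversely, suppose m³ ≡ 3 (mod 12). The only residue r in {0, …, 11} with r³ ≡ 3 (mod 12) is r = 3, so m ≡ 3 (mod 12).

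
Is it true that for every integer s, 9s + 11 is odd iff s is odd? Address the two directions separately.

(→) This fails: s = 2 gives 9s + 11 = 29, which is odd, but 2 is even, not odd.

(←) This also fails: s = 5 is odd, but 9s + 11 = 56 is even, not odd.

(⇒) fails and (⇐) fails.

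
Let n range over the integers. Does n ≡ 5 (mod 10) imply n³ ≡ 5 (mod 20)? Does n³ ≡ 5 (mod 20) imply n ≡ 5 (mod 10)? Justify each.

The forward direction fails; the converse holds.

(⟹) This fails: take n = 15. Then 15 ≡ 5 (mod 10), but 15³ = 3375 ≡ 15 (mod 20), not 5.

(⟸) Conversely, the residues r modulo 20 with r³ ≡ 5 (mod 20) are exactly {5}, and each is ≡ 5 (mod 10).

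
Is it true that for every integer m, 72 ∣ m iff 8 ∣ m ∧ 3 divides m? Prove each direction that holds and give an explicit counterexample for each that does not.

Not equivalent: only (⇒) holds.

[⇒] If 72 ∣ m, write m = 72q. Since 72 = 9·8, m = 8·(9q), so 8 ∣ m; and since 72 = 24·3, m = 3·(24q), so 3 ∣ m.

[⇐] This fails: take m = 24. Both 8 ∣ 24 and 3 ∣ 24, yet 24 is not a multiple of 72 (since 24 = 0·72 + 24), so 72 ∤ 24.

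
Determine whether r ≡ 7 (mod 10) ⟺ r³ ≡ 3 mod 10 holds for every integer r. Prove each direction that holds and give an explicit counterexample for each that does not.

Converse. Suppose r³ ≡ 3 (mod 10). The only residue r in {0, …, 9} with r³ ≡ 3 (mod 10) is r = 7, so r ≡ 7 (mod 10).

Forward direction. Suppose r ≡ 7 (mod 10). Write r = 10j + 7. Then (10j + 7)³ = 1000j³ + 2100j² + 1470j + 343 = 10(100j³ + 210j² + 147j + 34) + 3, so r³ ≡ 3 (mod 10).

Equivalent; both directions hold.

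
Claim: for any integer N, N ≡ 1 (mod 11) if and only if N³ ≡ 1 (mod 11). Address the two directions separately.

Both directions hold.

(←) For the converse, argue contrapositively. If N ≢ 1 (mod 11), then N is congruent to one of 0, 2, 3, 4, 5, 6, 7, 8, 9, 10 modulo 11, and these give N³ ≡ 0, 8, 5, 9, 4, 7, 2, 6, 3, 10 respectively — never 1.

(→) Suppose N ≡ 1 (mod 11). Write N = 11j + 1. Then (11j + 1)³ = 1331j³ + 363j² + 33j + 1 = 11(121j³ + 33j² + 3j) + 1, so N³ ≡ 1 (mod 11).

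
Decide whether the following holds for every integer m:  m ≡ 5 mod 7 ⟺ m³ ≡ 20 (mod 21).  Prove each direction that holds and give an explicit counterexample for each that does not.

(⇒) This fails: take m = 12. Then 12 ≡ 5 (mod 7), but 12³ = 1728 ≡ 6 (mod 21), not 20.

(⇐) This fails: take m = 17. Then 17³ = 4913 ≡ 20 (mod 21), yet 17 ≡ 3 (mod 7), not 5.

Neither direction holds.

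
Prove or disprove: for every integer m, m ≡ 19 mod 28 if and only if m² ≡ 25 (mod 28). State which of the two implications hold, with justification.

(→) Suppose m ≡ 19 mod 28. Write m = 28j + 19. Then (28j + 19)² = 784j² + 1064j + 361 = 28(28j² + 38j + 12) + 25, so m² ≡ 25 (mod 28).

(←) This fails: take m = 5. Then 5² = 25 ≡ 25 (mod 28), yet 5 ≡ 5 (mod 28), not 19.

Not equivalent: only (⇒) holds.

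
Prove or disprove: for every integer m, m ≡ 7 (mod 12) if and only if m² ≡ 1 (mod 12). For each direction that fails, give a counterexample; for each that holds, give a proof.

(⇒) Suppose m ≡ 7 (mod 12). Write m = 12j + 7. Then (12j + 7)² = 144j² + 168j + 49 = 12(12j² + 14j + 4) + 1, so m² ≡ 1 (mod 12).

(⇐) This fails: take m = 1. Then 1² = 1 ≡ 1 (mod 12), yet 1 ≡ 1 (mod 12), not 7.

Only the forward direction holds.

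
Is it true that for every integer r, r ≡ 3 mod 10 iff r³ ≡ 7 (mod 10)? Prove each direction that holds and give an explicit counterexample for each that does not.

(⟹) Suppose r ≡ 3 mod 10. Write r = 10j + 3. Then (10j + 3)³ = 1000j³ + 900j² + 270j + 27 = 10(100j³ + 90j² + 27j + 2) + 7, so r³ ≡ 7 (mod 10).

(⟸) For the converse, argue contrapositively. If r ≢ 3 (mod 10), then r is congruent to one of 0, 1, 2, 4, 5, 6, 7, 8, 9 modulo 10, and these give r³ ≡ 0, 1, 8, 4, 5, 6, 3, 2, 9 respectively — never 7.

The biconditional holds.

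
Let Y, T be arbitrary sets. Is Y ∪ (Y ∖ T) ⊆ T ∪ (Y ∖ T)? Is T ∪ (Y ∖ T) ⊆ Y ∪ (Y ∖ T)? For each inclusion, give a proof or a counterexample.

The sets are not equal: only the forward inclusion holds.

Forward inclusion. Let x ∈ Y ∪ (Y ∖ T). Then either x ∈ Y and x ∉ T; or x ∈ Y ∩ T. In each case x ∈ T ∪ (Y ∖ T), so Y ∪ (Y ∖ T) ⊆ T ∪ (Y ∖ T).

Reverse inclusion. This inclusion fails. Take Y = ∅, T = {1}; then 1 ∈ T ∪ (Y ∖ T) but 1 ∉ Y ∪ (Y ∖ T).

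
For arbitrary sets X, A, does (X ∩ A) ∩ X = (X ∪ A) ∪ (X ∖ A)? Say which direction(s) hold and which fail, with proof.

The sets are not equal: only the forward inclusion holds.

(⟹) Let x ∈ (X ∩ A) ∩ X. Then x ∈ X ∩ A, from which x ∈ (X ∪ A) ∪ (X ∖ A).

(⟸) This inclusion fails. Take X = {1}, A = ∅; then 1 ∈ (X ∪ A) ∪ (X ∖ A) but 1 ∉ (X ∩ A) ∩ X.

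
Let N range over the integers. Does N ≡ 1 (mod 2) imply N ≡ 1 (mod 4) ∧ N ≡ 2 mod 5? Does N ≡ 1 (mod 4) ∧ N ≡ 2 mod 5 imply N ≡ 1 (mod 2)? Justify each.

(→) This fails: N = 1 gives 1 ≡ 1 (mod 2) but 1 ≡ 1 (mod 5), so the conjunction on the right does not hold.

(←) Conversely, if N ≡ 1 (mod 4) and N ≡ 2 (mod 5), then by the Chinese remainder theorem N ≡ 17 (mod 20). Since 17 ≡ 1 (mod 2) and 2 ∣ 20, we get N ≡ 1 (mod 2).

(⇒) fails; (⇐) holds.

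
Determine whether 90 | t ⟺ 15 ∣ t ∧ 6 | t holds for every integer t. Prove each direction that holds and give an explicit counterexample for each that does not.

[⇒] If 90 ∣ t, write t = 90q. Since 90 = 6·15, t = 15·(6q), so 15 ∣ t; and since 90 = 15·6, t = 6·(15q), so 6 ∣ t.

[⇐] This fails: take t = 30. Both 15 ∣ 30 and 6 ∣ 30, yet 30 is not a multiple of 90 (since 30 = 0·90 + 30), so 90 ∤ 30.

Only the forward direction holds.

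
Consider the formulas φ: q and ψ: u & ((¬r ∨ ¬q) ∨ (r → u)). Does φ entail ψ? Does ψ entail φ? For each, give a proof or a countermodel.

Neither implication holds.

[⇒] This fails. Under q = T, r = F, u = F, the left side is true but the right side is false.

[⇐] This fails. Under q = F, r = F, u = T, the left side is false but the right side is true.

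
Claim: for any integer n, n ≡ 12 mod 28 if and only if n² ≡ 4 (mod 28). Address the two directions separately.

(⟹) Suppose n ≡ 12 mod 28. Write n = 28j + 12. Then (28j + 12)² = 784j² + 672j + 144 = 28(28j² + 24j + 5) + 4, so n² ≡ 4 (mod 28).

(⟸) This fails: take n = 2. Then 2² = 4 ≡ 4 (mod 28), yet 2 ≡ 2 (mod 28), not 12.

Only the forward direction holds.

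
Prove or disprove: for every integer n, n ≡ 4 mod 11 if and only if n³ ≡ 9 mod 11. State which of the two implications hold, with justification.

(⇒) Suppose n ≡ 4 mod 11. Write n = 11j + 4. Then (11j + 4)³ = 1331j³ + 1452j² + 528j + 64 = 11(121j³ + 132j² + 48j + 5) + 9, so n³ ≡ 9 (mod 11).

(⇐) Conversely, suppose n³ ≡ 9 (mod 11). The only residue r in {0, …, 10} with r³ ≡ 9 (mod 11) is r = 4, so n ≡ 4 (mod 11).

Both implications hold.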